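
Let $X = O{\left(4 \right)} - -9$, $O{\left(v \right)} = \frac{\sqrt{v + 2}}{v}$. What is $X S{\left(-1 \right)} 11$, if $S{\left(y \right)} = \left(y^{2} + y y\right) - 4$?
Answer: $-198 - \frac{11 \sqrt{6}}{2} \approx -211.47$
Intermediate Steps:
$S{\left(y \right)} = -4 + 2 y^{2}$ ($S{\left(y \right)} = \left(y^{2} + y^{2}\right) - 4 = 2 y^{2} - 4 = -4 + 2 y^{2}$)
$O{\left(v \right)} = \frac{\sqrt{2 + v}}{v}$
$X = 9 + \frac{\sqrt{6}}{4}$ ($X = \frac{\sqrt{2 + 4}}{4} - -9 = \frac{\sqrt{6}}{4} + 9 = 9 + \frac{\sqrt{6}}{4} \approx 9.6124$)
$X S{\left(-1 \right)} 11 = \left(9 + \frac{\sqrt{6}}{4}\right) \left(-4 + 2 \left(-1\right)^{2}\right) 11 = \left(9 + \frac{\sqrt{6}}{4}\right) \left(-4 + 2 \cdot 1\right) 11 = \left(9 + \frac{\sqrt{6}}{4}\right) \left(-4 + 2\right) 11 = \left(9 + \frac{\sqrt{6}}{4}\right) \left(-2\right) 11 = \left(-18 - \frac{\sqrt{6}}{2}\right) 11 = -198 - \frac{11 \sqrt{6}}{2}$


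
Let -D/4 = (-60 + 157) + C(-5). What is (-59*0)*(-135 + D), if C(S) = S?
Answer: 0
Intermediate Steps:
D = -368 (D = -4*((-60 + 157) - 5) = -4*(97 - 5) = -4*92 = -368)
(-59*0)*(-135 + D) = (-59*0)*(-135 - 368) = 0*(-503) = 0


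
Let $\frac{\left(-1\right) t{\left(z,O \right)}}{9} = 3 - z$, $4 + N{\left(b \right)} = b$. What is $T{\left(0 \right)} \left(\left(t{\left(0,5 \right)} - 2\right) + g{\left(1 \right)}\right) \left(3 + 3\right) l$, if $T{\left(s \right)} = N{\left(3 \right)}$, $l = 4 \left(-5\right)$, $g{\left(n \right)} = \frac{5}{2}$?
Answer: $-3180$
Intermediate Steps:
$N{\left(b \right)} = -4 + b$
$t{\left(z,O \right)} = -27 + 9 z$ ($t{\left(z,O \right)} = - 9 \left(3 - z\right) = -27 + 9 z$)
$g{\left(n \right)} = \frac{5}{2}$ ($g{\left(n \right)} = 5 \cdot \frac{1}{2} = \frac{5}{2}$)
$l = -20$
$T{\left(s \right)} = -1$ ($T{\left(s \right)} = -4 + 3 = -1$)
$T{\left(0 \right)} \left(\left(t{\left(0,5 \right)} - 2\right) + g{\left(1 \right)}\right) \left(3 + 3\right) l = - (\left(\left(-27 + 9 \cdot 0\right) - 2\right) + \frac{5}{2}) \left(3 + 3\right) \left(-20\right) = - (\left(\left(-27 + 0\right) - 2\right) + \frac{5}{2}) 6 \left(-20\right) = - (\left(-27 - 2\right) + \frac{5}{2}) 6 \left(-20\right) = - (-29 + \frac{5}{2}) 6 \left(-20\right) = \left(-1\right) \left(- \frac{53}{2}\right) 6 \left(-20\right) = \frac{53}{2} \cdot 6 \left(-20\right) = 159 \left(-20\right) = -3180$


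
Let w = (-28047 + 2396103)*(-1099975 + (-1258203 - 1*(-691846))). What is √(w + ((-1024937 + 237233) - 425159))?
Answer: I*√3945968703455 ≈ 1.9864e+6*I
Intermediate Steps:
w = -3945967490592 (w = 2368056*(-1099975 + (-1258203 + 691846)) = 2368056*(-1099975 - 566357) = 2368056*(-1666332) = -3945967490592)
√(w + ((-1024937 + 237233) - 425159)) = √(-3945967490592 + ((-1024937 + 237233) - 425159)) = √(-3945967490592 + (-787704 - 425159)) = √(-3945967490592 - 1212863) = √(-3945968703455) = I*√3945968703455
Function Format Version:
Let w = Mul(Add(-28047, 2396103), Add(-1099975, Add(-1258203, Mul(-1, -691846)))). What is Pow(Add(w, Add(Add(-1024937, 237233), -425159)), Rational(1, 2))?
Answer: Mul(I, Pow(3945968703455, Rational(1, 2))) ≈ Mul(1.9864e+6, I)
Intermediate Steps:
w = -3945967490592 (w = Mul(2368056, Add(-1099975, Add(-1258203, 691846))) = Mul(2368056, Add(-1099975, -566357)) = Mul(2368056, -1666332) = -3945967490592)
Pow(Add(w, Add(Add(-1024937, 237233), -425159)), Rational(1, 2)) = Pow(Add(-3945967490592, Add(Add(-1024937, 237233), -425159)), Rational(1, 2)) = Pow(Add(-3945967490592, Add(-787704, -425159)), Rational(1, 2)) = Pow(Add(-3945967490592, -1212863), Rational(1, 2)) = Pow(-3945968703455, Rational(1, 2)) = Mul(I, Pow(3945968703455, Rational(1, 2)))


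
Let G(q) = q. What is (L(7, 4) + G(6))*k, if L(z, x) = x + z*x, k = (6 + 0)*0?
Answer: 0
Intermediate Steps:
k = 0 (k = 6*0 = 0)
L(z, x) = x + x*z
(L(7, 4) + G(6))*k = (4*(1 + 7) + 6)*0 = (4*8 + 6)*0 = (32 + 6)*0 = 38*0 = 0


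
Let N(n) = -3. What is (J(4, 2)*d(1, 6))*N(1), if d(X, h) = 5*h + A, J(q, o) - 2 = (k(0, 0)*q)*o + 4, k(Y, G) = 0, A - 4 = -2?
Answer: -576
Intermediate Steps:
A = 2 (A = 4 - 2 = 2)
J(q, o) = 6 (J(q, o) = 2 + ((0*q)*o + 4) = 2 + (0*o + 4) = 2 + (0 + 4) = 2 + 4 = 6)
d(X, h) = 2 + 5*h (d(X, h) = 5*h + 2 = 2 + 5*h)
(J(4, 2)*d(1, 6))*N(1) = (6*(2 + 5*6))*(-3) = (6*(2 + 30))*(-3) = (6*32)*(-3) = 192*(-3) = -576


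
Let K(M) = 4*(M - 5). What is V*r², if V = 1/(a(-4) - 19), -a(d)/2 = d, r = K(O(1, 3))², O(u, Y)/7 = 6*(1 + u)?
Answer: -9971220736/11 ≈ -9.0647e+8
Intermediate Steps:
O(u, Y) = 42 + 42*u (O(u, Y) = 7*(6*(1 + u)) = 7*(6 + 6*u) = 42 + 42*u)
K(M) = -20 + 4*M (K(M) = 4*(-5 + M) = -20 + 4*M)
r = 99856 (r = (-20 + 4*(42 + 42*1))² = (-20 + 4*(42 + 42))² = (-20 + 4*84)² = (-20 + 336)² = 316² = 99856)
a(d) = -2*d
V = -1/11 (V = 1/(-2*(-4) - 19) = 1/(8 - 19) = 1/(-11) = -1/11 ≈ -0.090909)
V*r² = -1/11*99856² = -1/11*9971220736 = -9971220736/11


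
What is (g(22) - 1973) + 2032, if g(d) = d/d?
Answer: 60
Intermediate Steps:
g(d) = 1
(g(22) - 1973) + 2032 = (1 - 1973) + 2032 = -1972 + 2032 = 60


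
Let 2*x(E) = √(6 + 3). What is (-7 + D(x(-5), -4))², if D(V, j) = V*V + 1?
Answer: 225/16 ≈ 14.063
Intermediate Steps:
x(E) = 3/2 (x(E) = √(6 + 3)/2 = √9/2 = (½)*3 = 3/2)
D(V, j) = 1 + V² (D(V, j) = V² + 1 = 1 + V²)
(-7 + D(x(-5), -4))² = (-7 + (1 + (3/2)²))² = (-7 + (1 + 9/4))² = (-7 + 13/4)² = (-15/4)² = 225/16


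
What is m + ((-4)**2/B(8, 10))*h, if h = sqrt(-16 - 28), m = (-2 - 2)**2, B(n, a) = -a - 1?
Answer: 16 - 32*I*sqrt(11)/11 ≈ 16.0 - 9.6484*I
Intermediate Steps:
B(n, a) = -1 - a
m = 16 (m = (-4)**2 = 16)
h = 2*I*sqrt(11) (h = sqrt(-44) = 2*I*sqrt(11) ≈ 6.6332*I)
m + ((-4)**2/B(8, 10))*h = 16 + ((-4)**2/(-1 - 1*10))*(2*I*sqrt(11)) = 16 + (16/(-1 - 10))*(2*I*sqrt(11)) = 16 + (16/(-11))*(2*I*sqrt(11)) = 16 + (16*(-1/11))*(2*I*sqrt(11)) = 16 - 32*I*sqrt(11)/11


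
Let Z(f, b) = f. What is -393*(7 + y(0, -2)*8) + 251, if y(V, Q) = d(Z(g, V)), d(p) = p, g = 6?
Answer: -21364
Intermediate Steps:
y(V, Q) = 6
-393*(7 + y(0, -2)*8) + 251 = -393*(7 + 6*8) + 251 = -393*(7 + 48) + 251 = -393*55 + 251 = -21615 + 251 = -21364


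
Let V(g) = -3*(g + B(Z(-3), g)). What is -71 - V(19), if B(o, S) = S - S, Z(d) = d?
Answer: -14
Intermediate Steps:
B(o, S) = 0
V(g) = -3*g (V(g) = -3*(g + 0) = -3*g)
-71 - V(19) = -71 - (-3)*19 = -71 - 1*(-57) = -71 + 57 = -14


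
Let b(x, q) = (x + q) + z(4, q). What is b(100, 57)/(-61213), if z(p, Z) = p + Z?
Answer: -218/61213 ≈ -0.0035613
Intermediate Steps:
z(p, Z) = Z + p
b(x, q) = 4 + x + 2*q (b(x, q) = (x + q) + (q + 4) = (q + x) + (4 + q) = 4 + x + 2*q)
b(100, 57)/(-61213) = (4 + 100 + 2*57)/(-61213) = (4 + 100 + 114)*(-1/61213) = 218*(-1/61213) = -218/61213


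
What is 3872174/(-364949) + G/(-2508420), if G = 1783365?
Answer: -690925065231/61029691372 ≈ -11.321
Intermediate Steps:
3872174/(-364949) + G/(-2508420) = 3872174/(-364949) + 1783365/(-2508420) = 3872174*(-1/364949) + 1783365*(-1/2508420) = -3872174/364949 - 118891/167228 = -690925065231/61029691372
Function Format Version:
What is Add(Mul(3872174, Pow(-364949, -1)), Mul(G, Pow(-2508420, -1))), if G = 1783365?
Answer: Rational(-690925065231, 61029691372) ≈ -11.321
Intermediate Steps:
Add(Mul(3872174, Pow(-364949, -1)), Mul(G, Pow(-2508420, -1))) = Add(Mul(3872174, Pow(-364949, -1)), Mul(1783365, Pow(-2508420, -1))) = Add(Mul(3872174, Rational(-1, 364949)), Mul(1783365, Rational(-1, 2508420))) = Add(Rational(-3872174, 364949), Rational(-118891, 167228)) = Rational(-690925065231, 61029691372)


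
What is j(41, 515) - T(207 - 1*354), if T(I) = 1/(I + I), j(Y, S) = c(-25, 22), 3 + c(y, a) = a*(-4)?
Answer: -26753/294 ≈ -90.997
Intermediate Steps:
c(y, a) = -3 - 4*a (c(y, a) = -3 + a*(-4) = -3 - 4*a)
j(Y, S) = -91 (j(Y, S) = -3 - 4*22 = -3 - 88 = -91)
T(I) = 1/(2*I)
j(41, 515) - T(207 - 1*354) = -91 - 1/(2*(207 - 1*354)) = -91 - 1/(2*(207 - 354)) = -91 - 1/(2*(-147)) = -91 - (-1)/(2*147) = -91 - 1*(-1/294) = -91 + 1/294 = -26753/294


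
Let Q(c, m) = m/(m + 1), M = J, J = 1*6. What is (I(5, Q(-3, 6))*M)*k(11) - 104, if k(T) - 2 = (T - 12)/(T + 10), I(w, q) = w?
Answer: -318/7 ≈ -45.429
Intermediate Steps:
J = 6
M = 6
Q(c, m) = m/(1 + m)
k(T) = 2 + (-12 + T)/(10 + T) (k(T) = 2 + (T - 12)/(T + 10) = 2 + (-12 + T)/(10 + T))
(I(5, Q(-3, 6))*M)*k(11) - 104 = (5*6)*((8 + 3*11)/(10 + 11)) - 104 = 30*((8 + 33)/21) - 104 = 30*((1/21)*41) - 104 = 30*(41/21) - 104 = 410/7 - 104 = -318/7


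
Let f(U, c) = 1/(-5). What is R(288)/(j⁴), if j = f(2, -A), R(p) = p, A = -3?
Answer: 180000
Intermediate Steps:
f(U, c) = -⅕
j = -⅕ ≈ -0.20000
R(288)/(j⁴) = 288/((-⅕)⁴) = 288/(1/625) = 288*625 = 180000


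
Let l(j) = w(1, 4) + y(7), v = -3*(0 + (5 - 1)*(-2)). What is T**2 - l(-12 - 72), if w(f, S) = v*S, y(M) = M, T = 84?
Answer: 6953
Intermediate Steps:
v = 24 (v = -3*(0 + 4*(-2)) = -3*(0 - 8) = -3*(-8) = 24)
w(f, S) = 24*S
l(j) = 103 (l(j) = 24*4 + 7 = 96 + 7 = 103)
T**2 - l(-12 - 72) = 84**2 - 1*103 = 7056 - 103 = 6953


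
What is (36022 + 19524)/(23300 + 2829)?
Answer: 55546/26129 ≈ 2.1258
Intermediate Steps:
(36022 + 19524)/(23300 + 2829) = 55546/26129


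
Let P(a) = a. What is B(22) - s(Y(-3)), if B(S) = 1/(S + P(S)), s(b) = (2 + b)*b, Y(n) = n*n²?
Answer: -29699/44 ≈ -674.98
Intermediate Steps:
Y(n) = n³
s(b) = b*(2 + b)
B(S) = 1/(2*S) (B(S) = 1/(S + S) = 1/(2*S))
B(22) - s(Y(-3)) = (½)/22 - (-3)³*(2 + (-3)³) = (½)*(1/22) - (-27)*(2 - 27) = 1/44 - (-27)*(-25) = 1/44 - 1*675 = 1/44 - 675 = -29699/44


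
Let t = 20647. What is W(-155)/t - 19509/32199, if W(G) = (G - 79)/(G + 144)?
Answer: -1474430329/2437646761 ≈ -0.60486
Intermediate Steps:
W(G) = (-79 + G)/(144 + G)
W(-155)/t - 19509/32199 = ((-79 - 155)/(144 - 155))/20647 - 19509/32199 = (-234/(-11))*(1/20647) - 19509*1/32199 = -1/11*(-234)*(1/20647) - 6503/10733 = (234/11)*(1/20647) - 6503/10733 = 234/227117 - 6503/10733 = -1474430329/2437646761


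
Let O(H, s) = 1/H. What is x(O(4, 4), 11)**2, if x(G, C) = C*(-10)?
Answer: 12100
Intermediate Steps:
x(G, C) = -10*C
x(O(4, 4), 11)**2 = (-10*11)**2 = (-110)**2 = 12100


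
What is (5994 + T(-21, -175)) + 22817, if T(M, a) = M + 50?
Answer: 28840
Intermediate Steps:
T(M, a) = 50 + M
(5994 + T(-21, -175)) + 22817 = (5994 + (50 - 21)) + 22817 = (5994 + 29) + 22817 = 6023 + 22817 = 28840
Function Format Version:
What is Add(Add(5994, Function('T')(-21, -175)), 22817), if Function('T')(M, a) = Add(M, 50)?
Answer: 28840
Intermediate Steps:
Function('T')(M, a) = Add(50, M)
Add(Add(5994, Function('T')(-21, -175)), 22817) = Add(Add(5994, Add(50, -21)), 22817) = Add(Add(5994, 29), 22817) = Add(6023, 22817) = 28840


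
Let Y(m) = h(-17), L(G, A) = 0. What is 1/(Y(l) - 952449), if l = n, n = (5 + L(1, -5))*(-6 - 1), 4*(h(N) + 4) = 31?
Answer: -4/3809781 ≈ -1.0499e-6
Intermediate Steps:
h(N) = 15/4 (h(N) = -4 + (¼)*31 = -4 + 31/4 = 15/4)
n = -35 (n = (5 + 0)*(-6 - 1) = 5*(-7) = -35)
l = -35
Y(m) = 15/4
1/(Y(l) - 952449) = 1/(15/4 - 952449) = 1/(-3809781/4) = -4/3809781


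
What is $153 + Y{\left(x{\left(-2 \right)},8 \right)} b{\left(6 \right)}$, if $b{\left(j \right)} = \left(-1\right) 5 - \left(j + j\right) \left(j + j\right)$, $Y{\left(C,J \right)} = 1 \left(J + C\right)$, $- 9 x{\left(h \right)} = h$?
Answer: $- \frac{9649}{9} \approx -1072.1$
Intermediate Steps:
$x{\left(h \right)} = - \frac{h}{9}$
$Y{\left(C,J \right)} = C + J$ ($Y{\left(C,J \right)} = 1 \left(C + J\right) = C + J$)
$b{\left(j \right)} = -5 - 4 j^{2}$ ($b{\left(j \right)} = -5 - 2 j 2 j = -5 - 4 j^{2}$)
$153 + Y{\left(x{\left(-2 \right)},8 \right)} b{\left(6 \right)} = 153 + \left(\left(- \frac{1}{9}\right) \left(-2\right) + 8\right) \left(-5 - 4 \cdot 6^{2}\right) = 153 + \left(\frac{2}{9} + 8\right) \left(-5 - 144\right) = 153 + \frac{74 \left(-5 - 144\right)}{9} = 153 + \frac{74}{9} \left(-149\right) = 153 - \frac{11026}{9} = - \frac{9649}{9}$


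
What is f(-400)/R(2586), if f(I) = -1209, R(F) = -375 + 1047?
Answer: -403/224 ≈ -1.7991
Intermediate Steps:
R(F) = 672
f(-400)/R(2586) = -1209/672 = -1209*1/672 = -403/224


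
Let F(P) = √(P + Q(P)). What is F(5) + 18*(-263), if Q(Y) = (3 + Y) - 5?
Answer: -4734 + 2*√2 ≈ -4731.2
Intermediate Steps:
Q(Y) = -2 + Y
F(P) = √(-2 + 2*P) (F(P) = √(P + (-2 + P)) = √(-2 + 2*P))
F(5) + 18*(-263) = √(-2 + 2*5) + 18*(-263) = √(-2 + 10) - 4734 = √8 - 4734 = 2*√2 - 4734 = -4734 + 2*√2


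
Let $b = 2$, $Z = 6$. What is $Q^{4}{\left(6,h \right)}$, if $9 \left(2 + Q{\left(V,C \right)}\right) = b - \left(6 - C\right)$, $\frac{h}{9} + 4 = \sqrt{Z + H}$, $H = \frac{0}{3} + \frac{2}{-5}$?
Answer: $\frac{516942784}{164025} - \frac{8856832 \sqrt{35}}{18225} \approx 276.56$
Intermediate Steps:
$H = - \frac{2}{5}$ ($H = 0 \cdot \frac{1}{3} + 2 \left(- \frac{1}{5}\right) = 0 - \frac{2}{5} = - \frac{2}{5} \approx -0.4$)
$h = -36 + \frac{18 \sqrt{35}}{5}$ ($h = -36 + 9 \sqrt{6 - \frac{2}{5}} = -36 + 9 \sqrt{\frac{28}{5}} = -36 + 9 \frac{2 \sqrt{35}}{5} = -36 + \frac{18 \sqrt{35}}{5} \approx -14.702$)
$Q{\left(V,C \right)} = - \frac{22}{9} + \frac{C}{9}$ ($Q{\left(V,C \right)} = -2 + \frac{2 - \left(6 - C\right)}{9} = -2 + \frac{2 + \left(-6 + C\right)}{9} = -2 + \frac{-4 + C}{9} = -2 + \left(- \frac{4}{9} + \frac{C}{9}\right) = - \frac{22}{9} + \frac{C}{9}$)
$Q^{4}{\left(6,h \right)} = \left(- \frac{22}{9} + \frac{-36 + \frac{18 \sqrt{35}}{5}}{9}\right)^{4} = \left(- \frac{22}{9} - \left(4 - \frac{2 \sqrt{35}}{5}\right)\right)^{4} = \left(- \frac{58}{9} + \frac{2 \sqrt{35}}{5}\right)^{4}$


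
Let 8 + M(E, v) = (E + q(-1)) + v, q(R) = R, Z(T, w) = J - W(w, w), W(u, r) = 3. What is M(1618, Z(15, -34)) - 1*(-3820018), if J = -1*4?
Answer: 3821620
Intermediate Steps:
J = -4
Z(T, w) = -7 (Z(T, w) = -4 - 1*3 = -4 - 3 = -7)
M(E, v) = -9 + E + v (M(E, v) = -8 + ((E - 1) + v) = -8 + ((-1 + E) + v) = -8 + (-1 + E + v) = -9 + E + v)
M(1618, Z(15, -34)) - 1*(-3820018) = (-9 + 1618 - 7) - 1*(-3820018) = 1602 + 3820018 = 3821620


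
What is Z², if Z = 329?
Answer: 108241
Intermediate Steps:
Z² = 329² = 108241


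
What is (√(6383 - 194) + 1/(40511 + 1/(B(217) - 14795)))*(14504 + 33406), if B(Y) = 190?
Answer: 349862775/295831577 + 47910*√6189 ≈ 3.7691e+6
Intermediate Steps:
(√(6383 - 194) + 1/(40511 + 1/(B(217) - 14795)))*(14504 + 33406) = (√(6383 - 194) + 1/(40511 + 1/(190 - 14795)))*(14504 + 33406) = (√6189 + 1/(40511 + 1/(-14605)))*47910 = (√6189 + 1/(40511 - 1/14605))*47910 = (√6189 + 1/(591663154/14605))*47910 = (√6189 + 14605/591663154)*47910 = (14605/591663154 + √6189)*47910 = 349862775/295831577 + 47910*√6189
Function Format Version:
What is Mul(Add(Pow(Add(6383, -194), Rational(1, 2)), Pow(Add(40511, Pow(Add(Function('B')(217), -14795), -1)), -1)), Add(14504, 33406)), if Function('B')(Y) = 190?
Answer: Add(Rational(349862775, 295831577), Mul(47910, Pow(6189, Rational(1, 2)))) ≈ 3.7691e+6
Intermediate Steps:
Mul(Add(Pow(Add(6383, -194), Rational(1, 2)), Pow(Add(40511, Pow(Add(Function('B')(217), -14795), -1)), -1)), Add(14504, 33406)) = Mul(Add(Pow(Add(6383, -194), Rational(1, 2)), Pow(Add(40511, Pow(Add(190, -14795), -1)), -1)), Add(14504, 33406)) = Mul(Add(Pow(6189, Rational(1, 2)), Pow(Add(40511, Pow(-14605, -1)), -1)), 47910) = Mul(Add(Pow(6189, Rational(1, 2)), Pow(Add(40511, Rational(-1, 14605)), -1)), 47910) = Mul(Add(Pow(6189, Rational(1, 2)), Pow(Rational(591663154, 14605), -1)), 47910) = Mul(Add(Pow(6189, Rational(1, 2)), Rational(14605, 591663154)), 47910) = Mul(Add(Rational(14605, 591663154), Pow(6189, Rational(1, 2))), 47910) = Add(Rational(349862775, 295831577), Mul(47910, Pow(6189, Rational(1, 2))))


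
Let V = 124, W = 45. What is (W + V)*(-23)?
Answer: -3887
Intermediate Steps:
(W + V)*(-23) = (45 + 124)*(-23) = 169*(-23) = -3887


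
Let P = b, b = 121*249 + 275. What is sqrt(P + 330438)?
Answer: sqrt(360842) ≈ 600.70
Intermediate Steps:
b = 30404 (b = 30129 + 275 = 30404)
P = 30404
sqrt(P + 330438) = sqrt(30404 + 330438) = sqrt(360842)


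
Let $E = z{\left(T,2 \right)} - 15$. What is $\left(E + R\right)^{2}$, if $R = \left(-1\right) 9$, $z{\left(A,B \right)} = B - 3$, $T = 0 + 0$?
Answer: $625$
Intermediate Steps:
$T = 0$
$z{\left(A,B \right)} = -3 + B$
$R = -9$
$E = -16$ ($E = \left(-3 + 2\right) - 15 = -1 - 15 = -16$)
$\left(E + R\right)^{2} = \left(-16 - 9\right)^{2} = \left(-25\right)^{2} = 625$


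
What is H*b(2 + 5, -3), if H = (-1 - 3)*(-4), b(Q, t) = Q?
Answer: 112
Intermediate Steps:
H = 16 (H = -4*(-4) = 16)
H*b(2 + 5, -3) = 16*(2 + 5) = 16*7 = 112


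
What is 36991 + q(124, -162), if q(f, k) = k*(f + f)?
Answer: -3185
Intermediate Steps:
q(f, k) = 2*f*k (q(f, k) = k*(2*f) = 2*f*k)
36991 + q(124, -162) = 36991 + 2*124*(-162) = 36991 - 40176 = -3185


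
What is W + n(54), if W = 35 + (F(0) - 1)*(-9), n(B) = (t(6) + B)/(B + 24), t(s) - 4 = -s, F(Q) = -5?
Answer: 269/3 ≈ 89.667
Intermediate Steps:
t(s) = 4 - s
n(B) = (-2 + B)/(24 + B) (n(B) = ((4 - 1*6) + B)/(B + 24) = ((4 - 6) + B)/(24 + B) = (-2 + B)/(24 + B))
W = 89 (W = 35 + (-5 - 1)*(-9) = 35 - 6*(-9) = 35 + 54 = 89)
W + n(54) = 89 + (-2 + 54)/(24 + 54) = 89 + 52/78 = 89 + (1/78)*52 = 89 + ⅔ = 269/3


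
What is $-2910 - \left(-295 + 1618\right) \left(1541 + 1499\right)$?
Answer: $-4024830$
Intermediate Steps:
$-2910 - \left(-295 + 1618\right) \left(1541 + 1499\right) = -2910 - 1323 \cdot 3040 = -2910 - 4021920 = -4024830$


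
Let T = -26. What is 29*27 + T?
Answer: 757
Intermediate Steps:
29*27 + T = 29*27 - 26 = 783 - 26 = 757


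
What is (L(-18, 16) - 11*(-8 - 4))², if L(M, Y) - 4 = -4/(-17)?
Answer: 5363856/289 ≈ 18560.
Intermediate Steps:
L(M, Y) = 72/17 (L(M, Y) = 4 - 4/(-17) = 4 - 4*(-1/17) = 4 + 4/17 = 72/17)
(L(-18, 16) - 11*(-8 - 4))² = (72/17 - 11*(-8 - 4))² = (72/17 - 11*(-12))² = (72/17 + 132)² = (2316/17)² = 5363856/289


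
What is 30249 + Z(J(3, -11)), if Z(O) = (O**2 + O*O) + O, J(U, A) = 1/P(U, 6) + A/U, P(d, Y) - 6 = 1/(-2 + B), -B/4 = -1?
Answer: 46040924/1521 ≈ 30270.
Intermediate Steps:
B = 4 (B = -4*(-1) = 4)
P(d, Y) = 13/2 (P(d, Y) = 6 + 1/(-2 + 4) = 6 + 1/2 = 13/2)
J(U, A) = 2/13 + A/U (J(U, A) = 1/(13/2) + A/U = 1*(2/13) + A/U = 2/13 + A/U)
Z(O) = O + 2*O**2 (Z(O) = (O**2 + O**2) + O = 2*O**2 + O = O + 2*O**2)
30249 + Z(J(3, -11)) = 30249 + (2/13 - 11/3)*(1 + 2*(2/13 - 11/3)) = 30249 - 137*(1 + 2*(-137/39))/39 = 30249 - 137*(1 - 274/39)/39 = 30249 - 137/39*(-235/39) = 30249 + 32195/1521 = 46040924/1521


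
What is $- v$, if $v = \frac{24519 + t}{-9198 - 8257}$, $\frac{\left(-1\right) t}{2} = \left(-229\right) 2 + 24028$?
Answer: $- \frac{22621}{17455} \approx -1.296$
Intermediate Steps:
$t = -47140$ ($t = - 2 \left(\left(-229\right) 2 + 24028\right) = - 2 \left(-458 + 24028\right) = \left(-2\right) 23570 = -47140$)
$v = \frac{22621}{17455}$ ($v = \frac{24519 - 47140}{-9198 - 8257} = - \frac{22621}{-17455} = \left(-22621\right) \left(- \frac{1}{17455}\right) = \frac{22621}{17455} \approx 1.296$)
$- v = \left(-1\right) \frac{22621}{17455} = - \frac{22621}{17455}$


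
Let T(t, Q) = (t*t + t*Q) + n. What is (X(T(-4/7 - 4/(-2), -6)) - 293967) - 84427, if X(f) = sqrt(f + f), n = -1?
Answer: -378394 + 3*I*sqrt(82)/7 ≈ -3.7839e+5 + 3.8809*I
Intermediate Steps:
T(t, Q) = -1 + t**2 + Q*t (T(t, Q) = (t*t + t*Q) - 1 = (t**2 + Q*t) - 1 = -1 + t**2 + Q*t)
X(f) = sqrt(2)*sqrt(f) (X(f) = sqrt(2*f) = sqrt(2)*sqrt(f))
(X(T(-4/7 - 4/(-2), -6)) - 293967) - 84427 = (sqrt(2)*sqrt(-1 + (-4/7 - 4/(-2))**2 - 6*(-4/7 - 4/(-2))) - 293967) - 84427 = (sqrt(2)*sqrt(-1 + (-4*1/7 - 4*(-1/2))**2 - 6*(-4*1/7 - 4*(-1/2))) - 293967) - 84427 = (sqrt(2)*sqrt(-1 + (-4/7 + 2)**2 - 6*(-4/7 + 2)) - 293967) - 84427 = (sqrt(2)*sqrt(-1 + (10/7)**2 - 6*10/7) - 293967) - 84427 = (sqrt(2)*sqrt(-1 + 100/49 - 60/7) - 293967) - 84427 = (sqrt(2)*sqrt(-369/49) - 293967) - 84427 = (sqrt(2)*(3*I*sqrt(41)/7) - 293967) - 84427 = (3*I*sqrt(82)/7 - 293967) - 84427 = (-293967 + 3*I*sqrt(82)/7) - 84427 = -378394 + 3*I*sqrt(82)/7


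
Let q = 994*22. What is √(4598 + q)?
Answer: √26466 ≈ 162.68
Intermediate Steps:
q = 21868
√(4598 + q) = √(4598 + 21868) = √26466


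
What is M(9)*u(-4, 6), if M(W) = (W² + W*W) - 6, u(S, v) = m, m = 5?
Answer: 780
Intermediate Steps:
u(S, v) = 5
M(W) = -6 + 2*W² (M(W) = (W² + W²) - 6 = 2*W² - 6 = -6 + 2*W²)
M(9)*u(-4, 6) = (-6 + 2*9²)*5 = (-6 + 2*81)*5 = (-6 + 162)*5 = 156*5 = 780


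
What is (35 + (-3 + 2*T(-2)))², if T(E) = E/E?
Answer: 1156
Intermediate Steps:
T(E) = 1
(35 + (-3 + 2*T(-2)))² = (35 + (-3 + 2*1))² = (35 + (-3 + 2))² = (35 - 1)² = 34² = 1156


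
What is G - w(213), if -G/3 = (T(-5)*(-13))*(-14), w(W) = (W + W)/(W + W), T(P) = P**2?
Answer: -13651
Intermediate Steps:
w(W) = 1 (w(W) = (2*W)/((2*W)) = (2*W)*(1/(2*W)) = 1)
G = -13650 (G = -3*(-5)**2*(-13)*(-14) = -3*25*(-13)*(-14) = -(-975)*(-14) = -3*4550 = -13650)
G - w(213) = -13650 - 1*1 = -13650 - 1 = -13651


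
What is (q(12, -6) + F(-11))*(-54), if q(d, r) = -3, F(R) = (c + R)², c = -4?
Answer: -11988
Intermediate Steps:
F(R) = (-4 + R)²
(q(12, -6) + F(-11))*(-54) = (-3 + (-4 - 11)²)*(-54) = (-3 + (-15)²)*(-54) = (-3 + 225)*(-54) = 222*(-54) = -11988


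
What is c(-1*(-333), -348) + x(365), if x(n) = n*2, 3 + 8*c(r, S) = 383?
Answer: 1555/2 ≈ 777.50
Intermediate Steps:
c(r, S) = 95/2 (c(r, S) = -3/8 + (⅛)*383 = -3/8 + 383/8 = 95/2)
x(n) = 2*n
c(-1*(-333), -348) + x(365) = 95/2 + 2*365 = 95/2 + 730 = 1555/2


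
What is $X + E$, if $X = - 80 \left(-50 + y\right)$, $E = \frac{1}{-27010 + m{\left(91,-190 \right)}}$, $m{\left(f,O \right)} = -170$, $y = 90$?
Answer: $- \frac{86976001}{27180} \approx -3200.0$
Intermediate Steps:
$E = - \frac{1}{27180}$ ($E = \frac{1}{-27010 - 170} = \frac{1}{-27180} = - \frac{1}{27180} \approx -3.6792 \cdot 10^{-5}$)
$X = -3200$ ($X = - 80 \left(-50 + 90\right) = \left(-80\right) 40 = -3200$)
$X + E = -3200 - \frac{1}{27180} = - \frac{86976001}{27180}$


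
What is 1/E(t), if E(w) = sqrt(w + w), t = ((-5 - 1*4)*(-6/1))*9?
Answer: sqrt(3)/54 ≈ 0.032075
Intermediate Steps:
t = 486 (t = ((-5 - 4)*(-6*1))*9 = -9*(-6)*9 = 54*9 = 486)
E(w) = sqrt(2)*sqrt(w) (E(w) = sqrt(2*w) = sqrt(2)*sqrt(w))
1/E(t) = 1/(sqrt(2)*sqrt(486)) = 1/(sqrt(2)*(9*sqrt(6))) = 1/(18*sqrt(3)) = sqrt(3)/54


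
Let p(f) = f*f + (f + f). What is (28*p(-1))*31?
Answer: -868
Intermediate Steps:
p(f) = f² + 2*f
(28*p(-1))*31 = (28*(-(2 - 1)))*31 = (28*(-1*1))*31 = (28*(-1))*31 = -28*31 = -868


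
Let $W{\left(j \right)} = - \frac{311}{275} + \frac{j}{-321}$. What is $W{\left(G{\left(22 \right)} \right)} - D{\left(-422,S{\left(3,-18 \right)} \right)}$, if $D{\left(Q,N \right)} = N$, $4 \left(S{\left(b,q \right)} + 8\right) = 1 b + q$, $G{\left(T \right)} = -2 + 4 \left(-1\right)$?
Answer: $\frac{1252067}{117700} \approx 10.638$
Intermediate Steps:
$G{\left(T \right)} = -6$ ($G{\left(T \right)} = -2 - 4 = -6$)
$S{\left(b,q \right)} = -8 + \frac{b}{4} + \frac{q}{4}$ ($S{\left(b,q \right)} = -8 + \frac{1 b + q}{4} = -8 + \frac{b + q}{4} = -8 + \left(\frac{b}{4} + \frac{q}{4}\right) = -8 + \frac{b}{4} + \frac{q}{4}$)
$W{\left(j \right)} = - \frac{311}{275} - \frac{j}{321}$ ($W{\left(j \right)} = \left(-311\right) \frac{1}{275} + j \left(- \frac{1}{321}\right) = - \frac{311}{275} - \frac{j}{321}$)
$W{\left(G{\left(22 \right)} \right)} - D{\left(-422,S{\left(3,-18 \right)} \right)} = \left(- \frac{311}{275} - - \frac{2}{107}\right) - \left(-8 + \frac{1}{4} \cdot 3 + \frac{1}{4} \left(-18\right)\right) = \left(- \frac{311}{275} + \frac{2}{107}\right) - \left(-8 + \frac{3}{4} - \frac{9}{2}\right) = - \frac{32727}{29425} - - \frac{47}{4} = - \frac{32727}{29425} + \frac{47}{4} = \frac{1252067}{117700}$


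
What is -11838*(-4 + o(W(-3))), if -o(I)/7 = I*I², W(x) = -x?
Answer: 2284734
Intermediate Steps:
o(I) = -7*I³ (o(I) = -7*I*I² = -7*I³)
-11838*(-4 + o(W(-3))) = -11838*(-4 - 7*(-1*(-3))³) = -11838*(-4 - 7*3³) = -11838*(-4 - 7*27) = -11838*(-4 - 189) = -11838*(-193) = 2284734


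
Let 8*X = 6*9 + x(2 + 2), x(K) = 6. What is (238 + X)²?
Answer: 241081/4 ≈ 60270.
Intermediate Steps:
X = 15/2 (X = (6*9 + 6)/8 = (54 + 6)/8 = (⅛)*60 = 15/2 ≈ 7.5000)
(238 + X)² = (238 + 15/2)² = (491/2)² = 241081/4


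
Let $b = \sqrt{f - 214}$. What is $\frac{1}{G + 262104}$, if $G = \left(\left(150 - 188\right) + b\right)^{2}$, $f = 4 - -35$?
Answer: $\frac{i}{380 \sqrt{7} + 263373 i} \approx 3.7968 \cdot 10^{-6} + 1.4494 \cdot 10^{-8} i$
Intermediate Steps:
$f = 39$ ($f = 4 + 35 = 39$)
$b = 5 i \sqrt{7}$ ($b = \sqrt{39 - 214} = \sqrt{-175} = 5 i \sqrt{7} \approx 13.229 i$)
$G = \left(-38 + 5 i \sqrt{7}\right)^{2}$ ($G = \left(\left(150 - 188\right) + 5 i \sqrt{7}\right)^{2} = \left(-38 + 5 i \sqrt{7}\right)^{2} \approx 1269.0 - 1005.4 i$)
$\frac{1}{G + 262104} = \frac{1}{\left(1269 - 380 i \sqrt{7}\right) + 262104} = \frac{1}{263373 - 380 i \sqrt{7}}$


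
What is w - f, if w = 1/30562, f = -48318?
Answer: 1476694717/30562 ≈ 48318.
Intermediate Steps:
w = 1/30562 ≈ 3.2720e-5
w - f = 1/30562 - 1*(-48318) = 1/30562 + 48318 = 1476694717/30562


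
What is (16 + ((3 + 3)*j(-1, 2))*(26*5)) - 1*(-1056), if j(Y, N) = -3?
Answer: -1268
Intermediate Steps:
(16 + ((3 + 3)*j(-1, 2))*(26*5)) - 1*(-1056) = (16 + ((3 + 3)*(-3))*(26*5)) - 1*(-1056) = (16 + (6*(-3))*130) + 1056 = (16 - 18*130) + 1056 = (16 - 2340) + 1056 = -2324 + 1056 = -1268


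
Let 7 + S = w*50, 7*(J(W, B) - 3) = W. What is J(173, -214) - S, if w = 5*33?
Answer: -57507/7 ≈ -8215.3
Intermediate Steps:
w = 165
J(W, B) = 3 + W/7
S = 8243 (S = -7 + 165*50 = -7 + 8250 = 8243)
J(173, -214) - S = (3 + (1/7)*173) - 1*8243 = (3 + 173/7) - 8243 = 194/7 - 8243 = -57507/7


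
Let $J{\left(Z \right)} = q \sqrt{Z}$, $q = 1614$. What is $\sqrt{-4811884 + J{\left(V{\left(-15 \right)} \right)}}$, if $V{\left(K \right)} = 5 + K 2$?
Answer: $\sqrt{-4811884 + 8070 i} \approx 1.84 + 2193.6 i$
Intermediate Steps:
$V{\left(K \right)} = 5 + 2 K$
$J{\left(Z \right)} = 1614 \sqrt{Z}$
$\sqrt{-4811884 + J{\left(V{\left(-15 \right)} \right)}} = \sqrt{-4811884 + 1614 \sqrt{5 + 2 \left(-15\right)}} = \sqrt{-4811884 + 1614 \sqrt{5 - 30}} = \sqrt{-4811884 + 1614 \sqrt{-25}} = \sqrt{-4811884 + 1614 \cdot 5 i} = \sqrt{-4811884 + 8070 i}$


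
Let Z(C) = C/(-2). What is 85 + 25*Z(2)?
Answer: 60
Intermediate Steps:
Z(C) = -C/2
85 + 25*Z(2) = 85 + 25*(-½*2) = 85 + 25*(-1) = 85 - 25 = 60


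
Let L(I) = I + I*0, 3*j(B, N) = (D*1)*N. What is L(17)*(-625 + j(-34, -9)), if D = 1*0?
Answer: -10625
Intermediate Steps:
D = 0
j(B, N) = 0 (j(B, N) = ((0*1)*N)/3 = (0*N)/3 = (⅓)*0 = 0)
L(I) = I (L(I) = I + 0 = I)
L(17)*(-625 + j(-34, -9)) = 17*(-625 + 0) = 17*(-625) = -10625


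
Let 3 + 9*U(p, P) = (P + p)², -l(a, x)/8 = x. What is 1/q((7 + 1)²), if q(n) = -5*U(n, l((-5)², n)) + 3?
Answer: -9/1003478 ≈ -8.9688e-6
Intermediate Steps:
l(a, x) = -8*x
U(p, P) = -⅓ + (P + p)²/9
q(n) = 14/3 - 245*n²/9 (q(n) = -5*(-⅓ + (-8*n + n)²/9) + 3 = -5*(-⅓ + (-7*n)²/9) + 3 = -5*(-⅓ + (49*n²)/9) + 3 = -5*(-⅓ + 49*n²/9) + 3 = (5/3 - 245*n²/9) + 3 = 14/3 - 245*n²/9)
1/q((7 + 1)²) = 1/(14/3 - 245*(7 + 1)⁴/9) = 1/(14/3 - 245*(8²)²/9) = 1/(14/3 - 245/9*64²) = 1/(14/3 - 245/9*4096) = 1/(14/3 - 1003520/9) = 1/(-1003478/9) = -9/1003478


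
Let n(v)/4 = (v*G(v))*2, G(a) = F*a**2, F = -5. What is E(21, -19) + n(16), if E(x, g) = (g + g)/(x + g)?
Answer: -163859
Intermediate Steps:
G(a) = -5*a**2
n(v) = -40*v**3 (n(v) = 4*((v*(-5*v**2))*2) = 4*(-5*v**3*2) = 4*(-10*v**3) = -40*v**3)
E(x, g) = 2*g/(g + x) (E(x, g) = (2*g)/(g + x) = 2*g/(g + x))
E(21, -19) + n(16) = 2*(-19)/(-19 + 21) - 40*16**3 = 2*(-19)/2 - 40*4096 = 2*(-19)*(1/2) - 163840 = -19 - 163840 = -163859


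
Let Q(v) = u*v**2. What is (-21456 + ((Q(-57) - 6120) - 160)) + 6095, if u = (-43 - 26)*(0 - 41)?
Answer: 9169780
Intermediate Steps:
u = 2829 (u = -69*(-41) = 2829)
Q(v) = 2829*v**2
(-21456 + ((Q(-57) - 6120) - 160)) + 6095 = (-21456 + ((2829*(-57)**2 - 6120) - 160)) + 6095 = (-21456 + ((2829*3249 - 6120) - 160)) + 6095 = (-21456 + ((9191421 - 6120) - 160)) + 6095 = (-21456 + (9185301 - 160)) + 6095 = (-21456 + 9185141) + 6095 = 9163685 + 6095 = 9169780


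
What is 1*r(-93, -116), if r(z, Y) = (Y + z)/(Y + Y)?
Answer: 209/232 ≈ 0.90086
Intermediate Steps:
r(z, Y) = (Y + z)/(2*Y) (r(z, Y) = (Y + z)/((2*Y)) = (Y + z)*(1/(2*Y)) = (Y + z)/(2*Y))
1*r(-93, -116) = 1*((½)*(-116 - 93)/(-116)) = 1*((½)*(-1/116)*(-209)) = 1*(209/232) = 209/232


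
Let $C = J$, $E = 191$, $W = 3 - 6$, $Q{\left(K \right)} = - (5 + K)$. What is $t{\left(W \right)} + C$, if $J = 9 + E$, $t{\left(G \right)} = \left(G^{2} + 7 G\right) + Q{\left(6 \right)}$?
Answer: $177$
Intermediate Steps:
$Q{\left(K \right)} = -5 - K$
$W = -3$ ($W = 3 - 6 = -3$)
$t{\left(G \right)} = -11 + G^{2} + 7 G$ ($t{\left(G \right)} = \left(G^{2} + 7 G\right) - 11 = -11 + G^{2} + 7 G$)
$J = 200$ ($J = 9 + 191 = 200$)
$C = 200$
$t{\left(W \right)} + C = \left(-11 + \left(-3\right)^{2} + 7 \left(-3\right)\right) + 200 = \left(-11 + 9 - 21\right) + 200 = -23 + 200 = 177$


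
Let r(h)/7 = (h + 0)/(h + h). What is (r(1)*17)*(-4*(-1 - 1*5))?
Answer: 1428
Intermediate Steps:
r(h) = 7/2 (r(h) = 7*((h + 0)/(h + h)) = 7*(h/((2*h))) = 7*(h*(1/(2*h))) = 7*(½) = 7/2)
(r(1)*17)*(-4*(-1 - 1*5)) = ((7/2)*17)*(-4*(-1 - 1*5)) = 119*(-4*(-1 - 5))/2 = 119*(-4*(-6))/2 = (119/2)*24 = 1428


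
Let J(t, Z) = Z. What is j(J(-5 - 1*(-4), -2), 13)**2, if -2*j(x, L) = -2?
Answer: 1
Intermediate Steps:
j(x, L) = 1 (j(x, L) = -1/2*(-2) = 1)
j(J(-5 - 1*(-4), -2), 13)**2 = 1**2 = 1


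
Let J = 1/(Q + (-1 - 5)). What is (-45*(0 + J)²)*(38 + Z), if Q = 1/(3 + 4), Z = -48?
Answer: 22050/1681 ≈ 13.117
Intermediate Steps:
Q = ⅐ (Q = 1/7 = ⅐ ≈ 0.14286)
J = -7/41 (J = 1/(⅐ + (-1 - 5)) = 1/(⅐ - 6) = 1/(-41/7) = -7/41 ≈ -0.17073)
(-45*(0 + J)²)*(38 + Z) = (-45*(0 - 7/41)²)*(38 - 48) = -45*(-7/41)²*(-10) = -45*49/1681*(-10) = -2205/1681*(-10) = 22050/1681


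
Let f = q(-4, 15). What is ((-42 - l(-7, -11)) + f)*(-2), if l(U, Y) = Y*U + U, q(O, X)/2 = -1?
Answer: 228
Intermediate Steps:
q(O, X) = -2 (q(O, X) = 2*(-1) = -2)
l(U, Y) = U + U*Y (l(U, Y) = U*Y + U = U + U*Y)
f = -2
((-42 - l(-7, -11)) + f)*(-2) = ((-42 - (-7)*(1 - 11)) - 2)*(-2) = ((-42 - (-7)*(-10)) - 2)*(-2) = ((-42 - 1*70) - 2)*(-2) = ((-42 - 70) - 2)*(-2) = (-112 - 2)*(-2) = -114*(-2) = 228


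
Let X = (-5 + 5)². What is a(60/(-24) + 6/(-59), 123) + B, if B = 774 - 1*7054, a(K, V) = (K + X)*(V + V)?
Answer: -408281/59 ≈ -6920.0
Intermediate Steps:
X = 0 (X = 0² = 0)
a(K, V) = 2*K*V (a(K, V) = (K + 0)*(V + V) = K*(2*V) = 2*K*V)
B = -6280 (B = 774 - 7054 = -6280)
a(60/(-24) + 6/(-59), 123) + B = 2*(60/(-24) + 6/(-59))*123 - 6280 = 2*(60*(-1/24) + 6*(-1/59))*123 - 6280 = 2*(-5/2 - 6/59)*123 - 6280 = 2*(-307/118)*123 - 6280 = -37761/59 - 6280 = -408281/59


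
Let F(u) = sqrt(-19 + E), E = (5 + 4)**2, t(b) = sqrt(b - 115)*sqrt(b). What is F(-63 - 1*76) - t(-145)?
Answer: sqrt(62) + 10*sqrt(377) ≈ 202.04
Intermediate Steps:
t(b) = sqrt(b)*sqrt(-115 + b) (t(b) = sqrt(-115 + b)*sqrt(b) = sqrt(b)*sqrt(-115 + b))
E = 81 (E = 9**2 = 81)
F(u) = sqrt(62) (F(u) = sqrt(-19 + 81) = sqrt(62))
F(-63 - 1*76) - t(-145) = sqrt(62) - sqrt(-145)*sqrt(-115 - 145) = sqrt(62) - I*sqrt(145)*sqrt(-260) = sqrt(62) - I*sqrt(145)*2*I*sqrt(65) = sqrt(62) - (-10)*sqrt(377) = sqrt(62) + 10*sqrt(377)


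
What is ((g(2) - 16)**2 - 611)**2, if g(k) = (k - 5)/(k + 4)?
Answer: 1836025/16 ≈ 1.1475e+5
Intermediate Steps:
g(k) = (-5 + k)/(4 + k)
((g(2) - 16)**2 - 611)**2 = (((-5 + 2)/(4 + 2) - 16)**2 - 611)**2 = ((-3/6 - 16)**2 - 611)**2 = (((1/6)*(-3) - 16)**2 - 611)**2 = ((-1/2 - 16)**2 - 611)**2 = ((-33/2)**2 - 611)**2 = (1089/4 - 611)**2 = (-1355/4)**2 = 1836025/16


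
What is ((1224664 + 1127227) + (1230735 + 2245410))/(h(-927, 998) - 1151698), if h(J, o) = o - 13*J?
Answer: -5828036/1138649 ≈ -5.1184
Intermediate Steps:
((1224664 + 1127227) + (1230735 + 2245410))/(h(-927, 998) - 1151698) = ((1224664 + 1127227) + (1230735 + 2245410))/((998 - 13*(-927)) - 1151698) = (2351891 + 3476145)/((998 + 12051) - 1151698) = 5828036/(13049 - 1151698) = 5828036/(-1138649) = 5828036*(-1/1138649) = -5828036/1138649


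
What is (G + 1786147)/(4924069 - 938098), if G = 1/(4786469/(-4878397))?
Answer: 8549332366546/19078726626399 ≈ 0.44811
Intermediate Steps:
G = -4878397/4786469 (G = 1/(4786469*(-1/4878397)) = 1/(-4786469/4878397) = -4878397/4786469 ≈ -1.0192)
(G + 1786147)/(4924069 - 938098) = (-4878397/4786469 + 1786147)/(4924069 - 938098) = (8549332366546/4786469)/3985971 = (8549332366546/4786469)*(1/3985971) = 8549332366546/19078726626399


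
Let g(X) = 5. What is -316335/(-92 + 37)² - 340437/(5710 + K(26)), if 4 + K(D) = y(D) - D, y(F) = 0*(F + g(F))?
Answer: -113064189/687280 ≈ -164.51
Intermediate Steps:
y(F) = 0 (y(F) = 0*(F + 5) = 0*(5 + F) = 0)
K(D) = -4 - D (K(D) = -4 + (0 - D) = -4 - D)
-316335/(-92 + 37)² - 340437/(5710 + K(26)) = -316335/(-92 + 37)² - 340437/(5710 + (-4 - 1*26)) = -316335/((-55)²) - 340437/(5710 + (-4 - 26)) = -316335/3025 - 340437/(5710 - 30) = -316335*1/3025 - 340437/5680 = -63267/605 - 340437*1/5680 = -63267/605 - 340437/5680 = -113064189/687280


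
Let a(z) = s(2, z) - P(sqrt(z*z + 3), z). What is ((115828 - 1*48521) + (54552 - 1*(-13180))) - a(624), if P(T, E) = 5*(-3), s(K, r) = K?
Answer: 135022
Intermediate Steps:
P(T, E) = -15
a(z) = 17 (a(z) = 2 - 1*(-15) = 2 + 15 = 17)
((115828 - 1*48521) + (54552 - 1*(-13180))) - a(624) = ((115828 - 1*48521) + (54552 - 1*(-13180))) - 1*17 = ((115828 - 48521) + (54552 + 13180)) - 17 = (67307 + 67732) - 17 = 135039 - 17 = 135022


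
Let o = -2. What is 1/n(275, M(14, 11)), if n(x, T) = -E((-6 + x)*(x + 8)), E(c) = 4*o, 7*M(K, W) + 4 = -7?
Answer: 1/8 ≈ 0.12500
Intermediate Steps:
M(K, W) = -11/7 (M(K, W) = -4/7 + (1/7)*(-7) = -4/7 - 1 = -11/7)
E(c) = -8 (E(c) = 4*(-2) = -8)
n(x, T) = 8 (n(x, T) = -1*(-8) = 8)
1/n(275, M(14, 11)) = 1/8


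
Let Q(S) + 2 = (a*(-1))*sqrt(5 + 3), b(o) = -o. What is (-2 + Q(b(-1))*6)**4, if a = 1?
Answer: 460048 + 325248*sqrt(2) ≈ 9.2002e+5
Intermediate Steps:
Q(S) = -2 - 2*sqrt(2) (Q(S) = -2 + (1*(-1))*sqrt(5 + 3) = -2 - sqrt(8) = -2 - 2*sqrt(2))
(-2 + Q(b(-1))*6)**4 = (-2 + (-2 - 2*sqrt(2))*6)**4 = (-2 + (-12 - 12*sqrt(2)))**4 = (-14 - 12*sqrt(2))**4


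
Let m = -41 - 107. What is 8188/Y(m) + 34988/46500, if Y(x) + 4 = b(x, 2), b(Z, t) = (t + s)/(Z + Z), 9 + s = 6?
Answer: -28164560299/13752375 ≈ -2048.0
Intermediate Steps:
s = -3 (s = -9 + 6 = -3)
m = -148
b(Z, t) = (-3 + t)/(2*Z) (b(Z, t) = (t - 3)/(Z + Z) = (-3 + t)/((2*Z)) = (-3 + t)*(1/(2*Z)) = (-3 + t)/(2*Z))
Y(x) = -4 - 1/(2*x) (Y(x) = -4 + (-3 + 2)/(2*x) = -4 + (1/2)*(-1)/x = -4 - 1/(2*x))
8188/Y(m) + 34988/46500 = 8188/(-4 - 1/2/(-148)) + 34988/46500 = 8188/(-4 - 1/2*(-1/148)) + 34988*(1/46500) = 8188/(-4 + 1/296) + 8747/11625 = 8188/(-1183/296) + 8747/11625 = 8188*(-296/1183) + 8747/11625 = -2423648/1183 + 8747/11625 = -28164560299/13752375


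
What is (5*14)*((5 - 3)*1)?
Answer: 140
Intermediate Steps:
(5*14)*((5 - 3)*1) = 70*(2*1) = 70*2 = 140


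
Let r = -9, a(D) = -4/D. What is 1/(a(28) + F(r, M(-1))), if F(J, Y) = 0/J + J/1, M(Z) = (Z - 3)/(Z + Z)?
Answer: -7/64 ≈ -0.10938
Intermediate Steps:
M(Z) = (-3 + Z)/(2*Z) (M(Z) = (-3 + Z)/((2*Z)) = (-3 + Z)*(1/(2*Z)) = (-3 + Z)/(2*Z))
F(J, Y) = J (F(J, Y) = 0 + J*1 = 0 + J = J)
1/(a(28) + F(r, M(-1))) = 1/(-4/28 - 9) = 1/(-4*1/28 - 9) = 1/(-⅐ - 9) = 1/(-64/7) = -7/64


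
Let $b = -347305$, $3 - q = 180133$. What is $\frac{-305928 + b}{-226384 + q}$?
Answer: $\frac{653233}{406514} \approx 1.6069$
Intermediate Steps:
$q = -180130$ ($q = 3 - 180133 = -180130$)
$\frac{-305928 + b}{-226384 + q} = \frac{-305928 - 347305}{-226384 - 180130} = - \frac{653233}{-406514} = \left(-653233\right) \left(- \frac{1}{406514}\right) = \frac{653233}{406514}$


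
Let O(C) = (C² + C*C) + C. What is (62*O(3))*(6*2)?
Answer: 15624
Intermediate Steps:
O(C) = C + 2*C² (O(C) = (C² + C²) + C = 2*C² + C = C + 2*C²)
(62*O(3))*(6*2) = (62*(3*(1 + 2*3)))*(6*2) = (62*(3*(1 + 6)))*12 = (62*(3*7))*12 = (62*21)*12 = 1302*12 = 15624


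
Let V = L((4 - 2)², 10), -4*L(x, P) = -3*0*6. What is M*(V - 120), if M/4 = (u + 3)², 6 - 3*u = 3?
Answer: -7680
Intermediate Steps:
u = 1 (u = 2 - ⅓*3 = 2 - 1 = 1)
M = 64 (M = 4*(1 + 3)² = 4*4² = 4*16 = 64)
L(x, P) = 0 (L(x, P) = -(-3*0)*6/4 = -0*6 = -¼*0 = 0)
V = 0
M*(V - 120) = 64*(0 - 120) = 64*(-120) = -7680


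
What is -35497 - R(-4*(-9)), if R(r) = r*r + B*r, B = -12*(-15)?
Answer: -43273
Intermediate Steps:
B = 180
R(r) = r**2 + 180*r (R(r) = r*r + 180*r = r**2 + 180*r)
-35497 - R(-4*(-9)) = -35497 - (-4*(-9))*(180 - 4*(-9)) = -35497 - 36*(180 + 36) = -35497 - 36*216 = -35497 - 1*7776 = -35497 - 7776 = -43273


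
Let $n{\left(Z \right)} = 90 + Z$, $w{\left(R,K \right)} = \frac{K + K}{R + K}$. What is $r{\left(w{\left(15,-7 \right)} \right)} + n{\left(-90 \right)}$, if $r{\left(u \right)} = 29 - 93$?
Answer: $-64$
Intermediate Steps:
$w{\left(R,K \right)} = \frac{2 K}{K + R}$
$r{\left(u \right)} = -64$
$r{\left(w{\left(15,-7 \right)} \right)} + n{\left(-90 \right)} = -64 + \left(90 - 90\right) = -64 + 0 = -64$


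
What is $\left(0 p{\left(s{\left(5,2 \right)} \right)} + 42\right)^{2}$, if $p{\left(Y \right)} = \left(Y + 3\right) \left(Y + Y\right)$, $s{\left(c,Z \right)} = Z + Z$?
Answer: $1764$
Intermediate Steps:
$s{\left(c,Z \right)} = 2 Z$
$p{\left(Y \right)} = 2 Y \left(3 + Y\right)$ ($p{\left(Y \right)} = \left(3 + Y\right) 2 Y = 2 Y \left(3 + Y\right)$)
$\left(0 p{\left(s{\left(5,2 \right)} \right)} + 42\right)^{2} = \left(0 \cdot 2 \cdot 2 \cdot 2 \left(3 + 2 \cdot 2\right) + 42\right)^{2} = \left(0 \cdot 2 \cdot 4 \left(3 + 4\right) + 42\right)^{2} = \left(0 \cdot 2 \cdot 4 \cdot 7 + 42\right)^{2} = \left(0 \cdot 56 + 42\right)^{2} = \left(0 + 42\right)^{2} = 42^{2} = 1764$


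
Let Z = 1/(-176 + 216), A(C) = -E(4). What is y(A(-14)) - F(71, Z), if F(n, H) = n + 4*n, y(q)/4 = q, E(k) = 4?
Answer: -371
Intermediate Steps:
A(C) = -4 (A(C) = -1*4 = -4)
y(q) = 4*q
Z = 1/40 ≈ 0.025000
F(n, H) = 5*n
y(A(-14)) - F(71, Z) = 4*(-4) - 5*71 = -16 - 1*355 = -16 - 355 = -371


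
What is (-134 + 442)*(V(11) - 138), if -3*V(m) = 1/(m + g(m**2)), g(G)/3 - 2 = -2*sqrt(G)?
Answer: -892540/21 ≈ -42502.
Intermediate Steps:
g(G) = 6 - 6*sqrt(G) (g(G) = 6 + 3*(-2*sqrt(G)) = 6 - 6*sqrt(G))
V(m) = -1/(3*(6 + m - 6*sqrt(m**2))) (V(m) = -1/(3*(m + (6 - 6*sqrt(m**2)))) = -1/(3*(6 + m - 6*sqrt(m**2))))
(-134 + 442)*(V(11) - 138) = (-134 + 442)*(-1/(18 - 18*sqrt(11**2) + 3*11) - 138) = 308*(-1/(18 - 18*sqrt(121) + 33) - 138) = 308*(-1/(18 - 18*11 + 33) - 138) = 308*(-1/(18 - 198 + 33) - 138) = 308*(-1/(-147) - 138) = 308*(-1*(-1/147) - 138) = 308*(1/147 - 138) = 308*(-20285/147) = -892540/21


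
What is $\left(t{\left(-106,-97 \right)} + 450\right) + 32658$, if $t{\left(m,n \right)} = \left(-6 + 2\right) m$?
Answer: $33532$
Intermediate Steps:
$t{\left(m,n \right)} = - 4 m$
$\left(t{\left(-106,-97 \right)} + 450\right) + 32658 = \left(\left(-4\right) \left(-106\right) + 450\right) + 32658 = \left(424 + 450\right) + 32658 = 874 + 32658 = 33532$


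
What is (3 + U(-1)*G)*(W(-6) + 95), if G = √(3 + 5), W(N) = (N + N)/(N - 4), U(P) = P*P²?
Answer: 1443/5 - 962*√2/5 ≈ 16.505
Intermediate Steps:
U(P) = P³
W(N) = 2*N/(-4 + N) (W(N) = (2*N)/(-4 + N) = 2*N/(-4 + N))
G = 2*√2 (G = √8 = 2*√2 ≈ 2.8284)
(3 + U(-1)*G)*(W(-6) + 95) = (3 + (-1)³*(2*√2))*(2*(-6)/(-4 - 6) + 95) = (3 - 2*√2)*(2*(-6)/(-10) + 95) = (3 - 2*√2)*(2*(-6)*(-⅒) + 95) = (3 - 2*√2)*(6/5 + 95) = (3 - 2*√2)*(481/5) = 1443/5 - 962*√2/5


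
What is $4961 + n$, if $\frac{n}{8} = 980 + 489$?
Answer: $16713$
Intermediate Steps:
$n = 11752$ ($n = 8 \left(980 + 489\right) = 8 \cdot 1469 = 11752$)
$4961 + n = 4961 + 11752 = 16713$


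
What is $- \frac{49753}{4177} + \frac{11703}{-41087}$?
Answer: $- \frac{2093084942}{171620399} \approx -12.196$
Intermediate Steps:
$- \frac{49753}{4177} + \frac{11703}{-41087} = \left(-49753\right) \frac{1}{4177} + 11703 \left(- \frac{1}{41087}\right) = - \frac{49753}{4177} - \frac{11703}{41087} = - \frac{2093084942}{171620399}$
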